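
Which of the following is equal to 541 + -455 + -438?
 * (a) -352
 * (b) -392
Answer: a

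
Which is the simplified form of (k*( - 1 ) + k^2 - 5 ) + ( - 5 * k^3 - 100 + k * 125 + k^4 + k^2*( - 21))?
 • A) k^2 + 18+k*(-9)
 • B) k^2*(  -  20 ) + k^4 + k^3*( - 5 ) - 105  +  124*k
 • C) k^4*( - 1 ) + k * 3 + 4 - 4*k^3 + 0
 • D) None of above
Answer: B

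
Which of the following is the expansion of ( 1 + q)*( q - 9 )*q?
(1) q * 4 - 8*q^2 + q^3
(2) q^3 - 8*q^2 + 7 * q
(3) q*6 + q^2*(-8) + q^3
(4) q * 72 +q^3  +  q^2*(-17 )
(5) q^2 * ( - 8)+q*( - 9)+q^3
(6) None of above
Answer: 5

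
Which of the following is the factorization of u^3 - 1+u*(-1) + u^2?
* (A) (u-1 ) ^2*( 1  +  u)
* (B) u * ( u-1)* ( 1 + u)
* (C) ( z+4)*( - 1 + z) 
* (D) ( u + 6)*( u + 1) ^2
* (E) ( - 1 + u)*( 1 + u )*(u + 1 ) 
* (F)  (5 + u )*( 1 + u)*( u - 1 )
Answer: E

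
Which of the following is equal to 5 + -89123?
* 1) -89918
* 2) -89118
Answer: 2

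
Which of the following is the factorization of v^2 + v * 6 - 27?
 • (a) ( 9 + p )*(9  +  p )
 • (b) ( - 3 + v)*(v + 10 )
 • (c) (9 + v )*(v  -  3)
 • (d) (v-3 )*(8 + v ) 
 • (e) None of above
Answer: c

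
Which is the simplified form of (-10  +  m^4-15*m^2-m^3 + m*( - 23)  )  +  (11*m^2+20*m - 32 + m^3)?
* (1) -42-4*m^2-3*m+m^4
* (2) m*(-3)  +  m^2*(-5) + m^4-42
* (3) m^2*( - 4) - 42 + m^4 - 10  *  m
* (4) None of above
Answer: 1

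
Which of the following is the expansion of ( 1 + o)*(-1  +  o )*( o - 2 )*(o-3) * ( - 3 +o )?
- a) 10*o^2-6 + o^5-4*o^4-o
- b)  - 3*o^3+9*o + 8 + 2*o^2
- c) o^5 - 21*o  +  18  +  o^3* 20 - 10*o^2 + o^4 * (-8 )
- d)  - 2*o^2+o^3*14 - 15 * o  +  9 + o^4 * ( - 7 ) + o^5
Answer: c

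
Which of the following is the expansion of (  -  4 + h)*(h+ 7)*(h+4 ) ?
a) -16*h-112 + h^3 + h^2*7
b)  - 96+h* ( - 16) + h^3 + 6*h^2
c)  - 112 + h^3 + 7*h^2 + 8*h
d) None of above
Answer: a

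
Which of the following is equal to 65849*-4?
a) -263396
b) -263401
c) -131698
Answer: a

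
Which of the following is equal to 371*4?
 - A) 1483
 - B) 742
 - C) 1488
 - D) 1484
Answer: D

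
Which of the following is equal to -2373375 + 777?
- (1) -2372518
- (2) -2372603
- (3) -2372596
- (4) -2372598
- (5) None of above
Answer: 4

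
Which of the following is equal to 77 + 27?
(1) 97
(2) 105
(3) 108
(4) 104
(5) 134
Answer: 4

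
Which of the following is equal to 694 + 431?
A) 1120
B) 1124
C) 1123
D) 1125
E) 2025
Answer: D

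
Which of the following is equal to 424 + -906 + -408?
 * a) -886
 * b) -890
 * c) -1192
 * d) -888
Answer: b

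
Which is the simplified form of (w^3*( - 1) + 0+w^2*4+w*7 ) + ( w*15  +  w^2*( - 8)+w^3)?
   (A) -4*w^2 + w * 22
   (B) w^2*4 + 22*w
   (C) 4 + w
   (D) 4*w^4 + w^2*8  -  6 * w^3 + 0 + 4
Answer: A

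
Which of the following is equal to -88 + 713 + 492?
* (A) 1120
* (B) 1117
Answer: B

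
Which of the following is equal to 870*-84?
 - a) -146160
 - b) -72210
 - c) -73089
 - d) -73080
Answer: d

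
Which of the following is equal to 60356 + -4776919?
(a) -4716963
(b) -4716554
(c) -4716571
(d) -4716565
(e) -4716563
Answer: e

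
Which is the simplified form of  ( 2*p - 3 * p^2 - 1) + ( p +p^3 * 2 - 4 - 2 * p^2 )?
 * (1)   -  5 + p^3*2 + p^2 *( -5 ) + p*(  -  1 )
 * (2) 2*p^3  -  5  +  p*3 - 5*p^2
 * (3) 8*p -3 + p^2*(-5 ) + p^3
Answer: 2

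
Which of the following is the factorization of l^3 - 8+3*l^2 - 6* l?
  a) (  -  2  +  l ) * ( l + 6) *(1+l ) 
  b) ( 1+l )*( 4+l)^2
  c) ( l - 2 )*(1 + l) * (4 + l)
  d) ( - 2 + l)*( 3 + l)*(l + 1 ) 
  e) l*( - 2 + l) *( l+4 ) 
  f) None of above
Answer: c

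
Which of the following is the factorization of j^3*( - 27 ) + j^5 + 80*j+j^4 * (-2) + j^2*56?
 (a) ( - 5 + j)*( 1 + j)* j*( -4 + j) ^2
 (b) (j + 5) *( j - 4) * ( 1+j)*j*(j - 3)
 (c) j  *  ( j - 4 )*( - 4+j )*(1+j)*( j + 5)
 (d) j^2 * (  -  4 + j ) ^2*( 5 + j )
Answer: c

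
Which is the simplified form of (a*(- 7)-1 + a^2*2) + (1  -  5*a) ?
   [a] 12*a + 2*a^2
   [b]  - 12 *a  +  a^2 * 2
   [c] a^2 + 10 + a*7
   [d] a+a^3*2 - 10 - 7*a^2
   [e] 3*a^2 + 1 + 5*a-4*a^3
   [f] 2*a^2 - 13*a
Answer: b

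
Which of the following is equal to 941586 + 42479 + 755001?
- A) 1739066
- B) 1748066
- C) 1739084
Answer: A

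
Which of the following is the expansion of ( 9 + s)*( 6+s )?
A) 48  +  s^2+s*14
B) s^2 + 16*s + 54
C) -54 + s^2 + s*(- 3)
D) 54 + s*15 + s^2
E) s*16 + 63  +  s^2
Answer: D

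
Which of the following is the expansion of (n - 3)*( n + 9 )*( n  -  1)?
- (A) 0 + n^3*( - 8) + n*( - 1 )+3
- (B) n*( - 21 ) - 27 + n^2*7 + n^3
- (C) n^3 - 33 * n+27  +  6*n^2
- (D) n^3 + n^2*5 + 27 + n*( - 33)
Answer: D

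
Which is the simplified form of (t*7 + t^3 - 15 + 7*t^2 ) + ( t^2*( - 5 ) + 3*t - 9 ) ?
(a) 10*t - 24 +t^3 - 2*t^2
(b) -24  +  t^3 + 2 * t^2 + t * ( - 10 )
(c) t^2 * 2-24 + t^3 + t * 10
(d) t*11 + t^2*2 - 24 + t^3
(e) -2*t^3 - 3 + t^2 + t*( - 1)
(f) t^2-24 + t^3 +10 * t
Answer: c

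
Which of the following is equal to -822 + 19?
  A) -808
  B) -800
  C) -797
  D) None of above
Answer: D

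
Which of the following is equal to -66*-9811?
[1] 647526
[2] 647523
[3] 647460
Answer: 1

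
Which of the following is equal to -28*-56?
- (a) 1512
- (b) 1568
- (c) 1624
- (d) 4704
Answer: b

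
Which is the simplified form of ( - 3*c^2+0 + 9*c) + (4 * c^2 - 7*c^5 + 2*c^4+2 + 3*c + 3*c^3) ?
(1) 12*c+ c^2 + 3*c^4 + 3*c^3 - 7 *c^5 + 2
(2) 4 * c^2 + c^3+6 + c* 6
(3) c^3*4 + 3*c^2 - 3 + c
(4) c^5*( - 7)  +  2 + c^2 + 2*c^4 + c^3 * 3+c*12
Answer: 4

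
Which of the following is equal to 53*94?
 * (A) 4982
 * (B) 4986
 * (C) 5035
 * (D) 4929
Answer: A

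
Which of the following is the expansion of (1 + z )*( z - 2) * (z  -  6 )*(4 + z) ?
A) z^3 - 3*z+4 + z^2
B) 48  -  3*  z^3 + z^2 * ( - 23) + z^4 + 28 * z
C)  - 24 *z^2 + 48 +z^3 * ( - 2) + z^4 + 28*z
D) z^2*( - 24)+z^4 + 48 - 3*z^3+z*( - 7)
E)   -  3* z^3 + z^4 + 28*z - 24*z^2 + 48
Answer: E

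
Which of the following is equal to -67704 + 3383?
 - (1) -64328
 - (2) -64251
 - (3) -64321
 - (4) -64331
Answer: 3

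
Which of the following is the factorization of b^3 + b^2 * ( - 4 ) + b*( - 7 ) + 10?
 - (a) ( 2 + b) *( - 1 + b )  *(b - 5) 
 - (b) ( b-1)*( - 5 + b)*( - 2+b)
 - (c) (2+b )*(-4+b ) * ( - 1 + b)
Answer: a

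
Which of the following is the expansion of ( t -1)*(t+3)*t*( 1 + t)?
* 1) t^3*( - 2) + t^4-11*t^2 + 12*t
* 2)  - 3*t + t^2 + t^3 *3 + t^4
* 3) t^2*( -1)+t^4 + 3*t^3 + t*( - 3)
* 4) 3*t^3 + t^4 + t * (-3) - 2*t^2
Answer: 3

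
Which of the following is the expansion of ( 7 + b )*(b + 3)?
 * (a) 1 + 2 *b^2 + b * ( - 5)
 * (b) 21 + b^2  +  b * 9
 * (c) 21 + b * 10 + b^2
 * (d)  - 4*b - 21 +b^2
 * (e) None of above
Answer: c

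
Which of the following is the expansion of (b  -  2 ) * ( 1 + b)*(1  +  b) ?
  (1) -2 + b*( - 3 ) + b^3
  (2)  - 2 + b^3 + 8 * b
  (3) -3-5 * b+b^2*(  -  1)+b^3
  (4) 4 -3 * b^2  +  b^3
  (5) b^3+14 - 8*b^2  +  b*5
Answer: 1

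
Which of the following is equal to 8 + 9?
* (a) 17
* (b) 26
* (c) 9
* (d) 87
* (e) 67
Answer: a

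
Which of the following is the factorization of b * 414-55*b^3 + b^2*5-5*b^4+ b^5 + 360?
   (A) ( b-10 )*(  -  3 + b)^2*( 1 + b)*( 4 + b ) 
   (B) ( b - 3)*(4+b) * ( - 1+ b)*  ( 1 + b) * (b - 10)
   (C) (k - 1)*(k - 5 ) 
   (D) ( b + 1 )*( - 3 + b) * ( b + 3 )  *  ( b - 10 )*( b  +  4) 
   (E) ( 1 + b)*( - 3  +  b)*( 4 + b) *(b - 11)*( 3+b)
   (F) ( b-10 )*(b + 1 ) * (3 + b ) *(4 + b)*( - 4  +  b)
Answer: D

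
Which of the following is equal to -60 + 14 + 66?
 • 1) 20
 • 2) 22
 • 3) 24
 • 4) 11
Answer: 1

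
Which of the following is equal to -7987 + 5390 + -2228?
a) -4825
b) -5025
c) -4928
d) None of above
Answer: a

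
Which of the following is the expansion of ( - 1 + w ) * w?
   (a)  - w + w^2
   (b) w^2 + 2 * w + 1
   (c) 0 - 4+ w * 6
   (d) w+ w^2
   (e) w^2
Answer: a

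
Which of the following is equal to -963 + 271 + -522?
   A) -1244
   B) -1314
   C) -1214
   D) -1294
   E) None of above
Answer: C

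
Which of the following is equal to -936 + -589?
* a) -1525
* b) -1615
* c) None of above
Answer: a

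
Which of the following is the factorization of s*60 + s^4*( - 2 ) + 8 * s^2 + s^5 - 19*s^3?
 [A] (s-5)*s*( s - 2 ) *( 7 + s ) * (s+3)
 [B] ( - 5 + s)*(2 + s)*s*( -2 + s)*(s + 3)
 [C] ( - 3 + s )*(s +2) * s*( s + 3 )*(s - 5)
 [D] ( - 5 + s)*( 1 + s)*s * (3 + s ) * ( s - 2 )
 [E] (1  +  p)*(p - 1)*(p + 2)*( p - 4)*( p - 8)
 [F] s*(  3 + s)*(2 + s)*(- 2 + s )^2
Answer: B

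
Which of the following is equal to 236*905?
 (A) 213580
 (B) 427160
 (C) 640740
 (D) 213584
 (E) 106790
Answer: A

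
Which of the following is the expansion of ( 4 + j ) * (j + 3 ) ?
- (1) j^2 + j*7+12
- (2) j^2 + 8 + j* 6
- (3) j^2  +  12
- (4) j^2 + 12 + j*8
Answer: 1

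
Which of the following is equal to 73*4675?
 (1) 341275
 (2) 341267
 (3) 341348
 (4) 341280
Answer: 1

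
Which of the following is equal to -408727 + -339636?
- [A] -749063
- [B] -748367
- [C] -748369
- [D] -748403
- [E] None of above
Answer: E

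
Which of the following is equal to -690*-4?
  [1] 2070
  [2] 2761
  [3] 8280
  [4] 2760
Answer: 4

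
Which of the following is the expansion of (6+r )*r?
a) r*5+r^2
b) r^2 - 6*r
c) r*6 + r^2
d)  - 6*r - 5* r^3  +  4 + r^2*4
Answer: c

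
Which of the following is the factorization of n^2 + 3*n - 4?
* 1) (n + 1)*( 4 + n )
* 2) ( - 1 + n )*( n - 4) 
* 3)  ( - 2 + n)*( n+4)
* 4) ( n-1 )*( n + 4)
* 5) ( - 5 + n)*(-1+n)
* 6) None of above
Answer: 4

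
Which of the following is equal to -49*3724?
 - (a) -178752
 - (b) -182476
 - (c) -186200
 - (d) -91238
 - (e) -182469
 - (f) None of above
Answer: b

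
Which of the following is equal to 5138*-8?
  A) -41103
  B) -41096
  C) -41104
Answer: C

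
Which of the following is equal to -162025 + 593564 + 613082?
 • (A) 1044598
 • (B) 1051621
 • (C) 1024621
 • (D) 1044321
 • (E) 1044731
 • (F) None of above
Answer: F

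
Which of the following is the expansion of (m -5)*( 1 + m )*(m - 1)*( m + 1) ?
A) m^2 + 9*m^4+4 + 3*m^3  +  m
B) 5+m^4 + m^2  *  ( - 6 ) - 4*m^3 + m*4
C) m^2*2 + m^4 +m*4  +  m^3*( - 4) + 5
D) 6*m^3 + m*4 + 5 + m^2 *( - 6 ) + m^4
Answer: B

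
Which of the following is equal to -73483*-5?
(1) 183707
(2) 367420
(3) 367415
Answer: 3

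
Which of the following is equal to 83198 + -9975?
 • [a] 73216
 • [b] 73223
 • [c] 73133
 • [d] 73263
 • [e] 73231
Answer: b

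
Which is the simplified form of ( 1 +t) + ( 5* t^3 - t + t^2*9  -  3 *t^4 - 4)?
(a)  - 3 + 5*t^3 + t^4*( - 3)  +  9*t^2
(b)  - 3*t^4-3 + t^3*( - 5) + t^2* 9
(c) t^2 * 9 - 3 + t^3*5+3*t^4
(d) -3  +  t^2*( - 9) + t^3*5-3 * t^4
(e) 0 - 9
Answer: a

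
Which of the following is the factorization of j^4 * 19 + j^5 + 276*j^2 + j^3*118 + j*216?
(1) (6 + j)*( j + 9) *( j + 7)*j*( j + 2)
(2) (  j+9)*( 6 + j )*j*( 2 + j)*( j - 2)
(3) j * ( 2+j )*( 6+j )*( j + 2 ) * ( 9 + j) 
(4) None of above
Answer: 3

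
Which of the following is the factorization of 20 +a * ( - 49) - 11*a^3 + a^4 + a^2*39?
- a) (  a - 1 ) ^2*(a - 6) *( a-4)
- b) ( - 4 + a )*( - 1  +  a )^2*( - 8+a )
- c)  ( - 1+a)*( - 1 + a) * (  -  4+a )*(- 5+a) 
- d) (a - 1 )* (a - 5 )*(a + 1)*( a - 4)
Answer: c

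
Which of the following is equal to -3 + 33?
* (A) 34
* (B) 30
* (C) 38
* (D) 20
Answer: B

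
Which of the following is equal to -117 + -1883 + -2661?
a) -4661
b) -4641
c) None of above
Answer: a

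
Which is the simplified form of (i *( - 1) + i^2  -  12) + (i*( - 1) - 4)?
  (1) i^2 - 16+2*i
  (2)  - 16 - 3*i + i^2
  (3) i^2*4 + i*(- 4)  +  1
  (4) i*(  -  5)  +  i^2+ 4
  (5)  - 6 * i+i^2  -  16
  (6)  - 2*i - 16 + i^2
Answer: 6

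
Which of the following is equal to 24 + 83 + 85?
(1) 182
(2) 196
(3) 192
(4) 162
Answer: 3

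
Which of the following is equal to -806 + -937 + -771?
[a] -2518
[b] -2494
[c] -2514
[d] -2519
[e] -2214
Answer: c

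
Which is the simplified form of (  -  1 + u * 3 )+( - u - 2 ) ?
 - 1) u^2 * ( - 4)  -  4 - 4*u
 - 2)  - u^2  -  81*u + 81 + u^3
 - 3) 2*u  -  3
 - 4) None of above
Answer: 3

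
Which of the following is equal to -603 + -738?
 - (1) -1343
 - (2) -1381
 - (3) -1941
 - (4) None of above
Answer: 4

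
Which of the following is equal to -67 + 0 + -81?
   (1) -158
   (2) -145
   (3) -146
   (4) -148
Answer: 4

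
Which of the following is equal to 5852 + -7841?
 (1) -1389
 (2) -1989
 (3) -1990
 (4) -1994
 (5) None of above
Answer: 2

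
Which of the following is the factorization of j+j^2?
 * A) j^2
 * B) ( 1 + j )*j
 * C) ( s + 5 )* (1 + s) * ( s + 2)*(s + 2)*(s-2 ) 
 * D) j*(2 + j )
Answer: B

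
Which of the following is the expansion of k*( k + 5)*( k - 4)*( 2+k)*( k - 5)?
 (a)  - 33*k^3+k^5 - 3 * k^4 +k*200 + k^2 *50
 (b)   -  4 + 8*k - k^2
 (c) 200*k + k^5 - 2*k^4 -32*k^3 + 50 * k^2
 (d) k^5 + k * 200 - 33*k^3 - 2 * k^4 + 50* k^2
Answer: d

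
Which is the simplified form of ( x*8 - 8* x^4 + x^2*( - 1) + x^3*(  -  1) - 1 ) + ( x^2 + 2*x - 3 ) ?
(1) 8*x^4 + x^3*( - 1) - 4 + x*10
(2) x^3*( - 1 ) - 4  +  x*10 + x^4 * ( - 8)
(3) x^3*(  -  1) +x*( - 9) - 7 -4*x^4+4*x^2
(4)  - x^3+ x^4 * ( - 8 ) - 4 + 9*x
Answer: 2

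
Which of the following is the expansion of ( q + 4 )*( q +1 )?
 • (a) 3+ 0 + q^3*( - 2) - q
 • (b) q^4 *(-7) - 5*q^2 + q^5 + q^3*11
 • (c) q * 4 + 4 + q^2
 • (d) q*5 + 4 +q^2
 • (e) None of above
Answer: d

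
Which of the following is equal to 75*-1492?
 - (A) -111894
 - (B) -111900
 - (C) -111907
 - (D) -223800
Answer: B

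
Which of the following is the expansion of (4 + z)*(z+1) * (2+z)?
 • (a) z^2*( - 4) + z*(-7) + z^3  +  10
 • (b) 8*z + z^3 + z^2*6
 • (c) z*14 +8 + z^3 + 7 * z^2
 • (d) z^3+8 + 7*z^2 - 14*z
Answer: c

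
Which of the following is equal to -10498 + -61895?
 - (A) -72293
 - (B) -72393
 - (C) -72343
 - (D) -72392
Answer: B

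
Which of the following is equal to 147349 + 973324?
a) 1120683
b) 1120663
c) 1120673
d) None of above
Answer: c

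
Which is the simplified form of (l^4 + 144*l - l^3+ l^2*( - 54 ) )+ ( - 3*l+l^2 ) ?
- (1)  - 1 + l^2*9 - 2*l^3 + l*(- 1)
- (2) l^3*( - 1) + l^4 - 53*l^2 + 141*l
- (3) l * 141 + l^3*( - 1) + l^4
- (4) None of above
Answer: 2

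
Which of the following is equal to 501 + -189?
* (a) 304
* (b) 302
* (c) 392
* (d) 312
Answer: d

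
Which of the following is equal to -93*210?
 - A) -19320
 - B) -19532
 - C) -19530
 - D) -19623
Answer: C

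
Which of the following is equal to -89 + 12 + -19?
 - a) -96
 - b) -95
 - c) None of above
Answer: a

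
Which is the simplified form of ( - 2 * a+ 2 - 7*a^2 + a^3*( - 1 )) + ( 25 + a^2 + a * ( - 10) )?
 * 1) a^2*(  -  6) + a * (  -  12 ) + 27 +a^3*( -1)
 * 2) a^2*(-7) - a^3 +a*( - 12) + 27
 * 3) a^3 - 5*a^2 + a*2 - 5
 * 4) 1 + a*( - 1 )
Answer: 1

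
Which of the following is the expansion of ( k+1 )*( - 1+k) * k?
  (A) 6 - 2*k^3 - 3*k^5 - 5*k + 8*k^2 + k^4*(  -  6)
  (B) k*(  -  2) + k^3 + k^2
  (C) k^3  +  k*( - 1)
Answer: C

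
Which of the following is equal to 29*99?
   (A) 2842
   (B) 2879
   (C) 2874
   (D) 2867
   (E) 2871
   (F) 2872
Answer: E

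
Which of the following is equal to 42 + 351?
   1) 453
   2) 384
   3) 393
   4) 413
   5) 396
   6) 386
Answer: 3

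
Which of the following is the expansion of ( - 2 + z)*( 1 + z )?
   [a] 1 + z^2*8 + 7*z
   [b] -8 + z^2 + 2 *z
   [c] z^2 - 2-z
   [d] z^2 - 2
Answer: c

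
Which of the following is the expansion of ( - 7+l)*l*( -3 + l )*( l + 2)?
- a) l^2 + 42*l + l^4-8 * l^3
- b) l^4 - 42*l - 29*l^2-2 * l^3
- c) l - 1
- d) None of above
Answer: a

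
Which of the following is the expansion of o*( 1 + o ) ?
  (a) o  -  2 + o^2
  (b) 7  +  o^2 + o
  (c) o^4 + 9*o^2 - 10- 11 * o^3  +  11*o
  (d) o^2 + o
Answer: d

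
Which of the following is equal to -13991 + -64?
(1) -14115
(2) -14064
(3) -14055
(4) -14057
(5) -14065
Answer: 3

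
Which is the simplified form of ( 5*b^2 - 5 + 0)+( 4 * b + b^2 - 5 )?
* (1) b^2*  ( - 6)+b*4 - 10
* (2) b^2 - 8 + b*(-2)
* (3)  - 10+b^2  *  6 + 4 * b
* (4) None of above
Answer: 3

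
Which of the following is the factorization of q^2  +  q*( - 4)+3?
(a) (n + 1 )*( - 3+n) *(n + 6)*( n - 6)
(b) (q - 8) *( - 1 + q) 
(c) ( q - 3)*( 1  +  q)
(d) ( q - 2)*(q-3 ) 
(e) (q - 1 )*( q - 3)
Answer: e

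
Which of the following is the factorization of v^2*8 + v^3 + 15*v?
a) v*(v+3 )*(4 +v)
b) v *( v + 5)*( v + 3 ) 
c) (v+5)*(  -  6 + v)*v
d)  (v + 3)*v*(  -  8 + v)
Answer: b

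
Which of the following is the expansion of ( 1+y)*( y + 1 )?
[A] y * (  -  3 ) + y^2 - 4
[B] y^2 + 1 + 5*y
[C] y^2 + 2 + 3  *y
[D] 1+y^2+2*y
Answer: D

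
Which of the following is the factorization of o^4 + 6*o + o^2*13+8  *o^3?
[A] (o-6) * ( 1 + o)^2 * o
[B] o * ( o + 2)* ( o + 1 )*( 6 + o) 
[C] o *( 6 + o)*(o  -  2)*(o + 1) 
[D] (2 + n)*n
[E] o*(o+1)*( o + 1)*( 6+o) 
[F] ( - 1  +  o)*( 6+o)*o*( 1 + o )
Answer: E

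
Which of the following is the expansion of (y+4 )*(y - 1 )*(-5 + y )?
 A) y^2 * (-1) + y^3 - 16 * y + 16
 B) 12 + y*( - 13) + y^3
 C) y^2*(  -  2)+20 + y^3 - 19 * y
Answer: C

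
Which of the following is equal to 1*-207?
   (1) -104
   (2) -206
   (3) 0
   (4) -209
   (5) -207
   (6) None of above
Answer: 5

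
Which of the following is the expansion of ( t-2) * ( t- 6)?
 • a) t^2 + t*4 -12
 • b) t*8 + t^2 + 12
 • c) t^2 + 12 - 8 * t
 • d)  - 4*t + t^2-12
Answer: c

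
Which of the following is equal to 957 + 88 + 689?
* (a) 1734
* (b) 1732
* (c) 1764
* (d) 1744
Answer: a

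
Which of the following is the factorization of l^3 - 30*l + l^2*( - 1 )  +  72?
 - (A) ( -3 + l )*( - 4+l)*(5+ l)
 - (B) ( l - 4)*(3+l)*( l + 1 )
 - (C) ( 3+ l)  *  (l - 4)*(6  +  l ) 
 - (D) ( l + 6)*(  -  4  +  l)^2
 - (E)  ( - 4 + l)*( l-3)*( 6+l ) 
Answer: E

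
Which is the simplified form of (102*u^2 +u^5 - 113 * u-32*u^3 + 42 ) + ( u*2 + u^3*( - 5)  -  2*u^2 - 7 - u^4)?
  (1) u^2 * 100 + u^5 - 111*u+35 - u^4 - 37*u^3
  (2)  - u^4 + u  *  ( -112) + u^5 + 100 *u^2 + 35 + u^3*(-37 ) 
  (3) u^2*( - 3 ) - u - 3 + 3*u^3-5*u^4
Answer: 1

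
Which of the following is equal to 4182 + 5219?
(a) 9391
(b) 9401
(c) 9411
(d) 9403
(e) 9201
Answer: b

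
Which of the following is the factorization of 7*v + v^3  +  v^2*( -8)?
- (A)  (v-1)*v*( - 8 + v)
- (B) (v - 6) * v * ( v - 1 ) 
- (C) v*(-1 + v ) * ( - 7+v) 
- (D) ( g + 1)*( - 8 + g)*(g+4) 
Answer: C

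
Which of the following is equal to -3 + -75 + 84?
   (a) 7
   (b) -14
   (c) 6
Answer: c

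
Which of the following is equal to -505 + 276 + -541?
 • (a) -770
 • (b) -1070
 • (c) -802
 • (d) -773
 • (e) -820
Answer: a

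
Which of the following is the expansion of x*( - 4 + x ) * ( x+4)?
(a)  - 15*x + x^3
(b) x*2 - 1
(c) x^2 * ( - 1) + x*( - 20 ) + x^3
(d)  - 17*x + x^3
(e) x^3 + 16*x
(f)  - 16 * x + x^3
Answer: f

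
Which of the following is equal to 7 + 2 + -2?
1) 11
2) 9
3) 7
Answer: 3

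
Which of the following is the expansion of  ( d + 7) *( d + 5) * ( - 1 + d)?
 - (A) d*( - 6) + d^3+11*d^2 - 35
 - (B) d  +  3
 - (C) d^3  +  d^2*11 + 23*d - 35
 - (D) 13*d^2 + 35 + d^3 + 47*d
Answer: C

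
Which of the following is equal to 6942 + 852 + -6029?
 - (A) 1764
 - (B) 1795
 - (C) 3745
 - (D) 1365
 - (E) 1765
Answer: E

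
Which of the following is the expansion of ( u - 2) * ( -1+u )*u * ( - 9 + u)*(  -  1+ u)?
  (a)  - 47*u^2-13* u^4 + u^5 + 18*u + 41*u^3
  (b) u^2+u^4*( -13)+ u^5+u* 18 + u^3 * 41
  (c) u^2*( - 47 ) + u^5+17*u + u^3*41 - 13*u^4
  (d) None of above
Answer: a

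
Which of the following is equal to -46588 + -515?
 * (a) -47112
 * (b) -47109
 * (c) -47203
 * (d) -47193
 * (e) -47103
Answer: e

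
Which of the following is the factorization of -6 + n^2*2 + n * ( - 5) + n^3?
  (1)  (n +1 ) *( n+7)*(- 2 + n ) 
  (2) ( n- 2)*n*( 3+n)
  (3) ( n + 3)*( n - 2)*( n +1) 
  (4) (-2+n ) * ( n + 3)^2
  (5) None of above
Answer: 3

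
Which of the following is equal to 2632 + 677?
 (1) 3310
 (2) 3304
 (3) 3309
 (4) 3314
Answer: 3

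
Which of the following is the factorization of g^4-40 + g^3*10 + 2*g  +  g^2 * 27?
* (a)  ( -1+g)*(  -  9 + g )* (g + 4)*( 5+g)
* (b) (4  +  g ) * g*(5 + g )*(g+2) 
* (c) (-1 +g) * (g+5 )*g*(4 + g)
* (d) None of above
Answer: d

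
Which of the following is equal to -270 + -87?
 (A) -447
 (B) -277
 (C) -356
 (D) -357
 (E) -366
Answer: D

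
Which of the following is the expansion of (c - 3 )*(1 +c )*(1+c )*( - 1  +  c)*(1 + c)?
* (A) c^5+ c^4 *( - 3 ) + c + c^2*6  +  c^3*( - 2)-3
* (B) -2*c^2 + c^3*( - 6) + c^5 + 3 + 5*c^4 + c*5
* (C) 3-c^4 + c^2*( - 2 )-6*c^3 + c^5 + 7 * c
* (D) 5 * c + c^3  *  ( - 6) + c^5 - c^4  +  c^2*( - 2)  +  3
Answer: D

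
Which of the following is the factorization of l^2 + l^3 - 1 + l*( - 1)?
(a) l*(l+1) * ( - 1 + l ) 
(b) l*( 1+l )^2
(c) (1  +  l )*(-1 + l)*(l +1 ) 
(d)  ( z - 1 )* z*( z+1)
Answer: c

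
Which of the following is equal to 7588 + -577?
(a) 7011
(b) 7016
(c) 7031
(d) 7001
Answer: a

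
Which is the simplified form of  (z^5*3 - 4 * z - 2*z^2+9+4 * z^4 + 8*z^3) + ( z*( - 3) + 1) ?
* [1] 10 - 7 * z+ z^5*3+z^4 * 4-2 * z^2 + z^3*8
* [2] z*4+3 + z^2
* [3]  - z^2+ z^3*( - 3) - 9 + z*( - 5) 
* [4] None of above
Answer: 1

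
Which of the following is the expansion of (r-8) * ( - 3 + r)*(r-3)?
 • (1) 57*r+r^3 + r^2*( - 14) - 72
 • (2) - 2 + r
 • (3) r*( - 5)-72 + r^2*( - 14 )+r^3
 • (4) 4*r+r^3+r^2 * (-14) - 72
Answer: 1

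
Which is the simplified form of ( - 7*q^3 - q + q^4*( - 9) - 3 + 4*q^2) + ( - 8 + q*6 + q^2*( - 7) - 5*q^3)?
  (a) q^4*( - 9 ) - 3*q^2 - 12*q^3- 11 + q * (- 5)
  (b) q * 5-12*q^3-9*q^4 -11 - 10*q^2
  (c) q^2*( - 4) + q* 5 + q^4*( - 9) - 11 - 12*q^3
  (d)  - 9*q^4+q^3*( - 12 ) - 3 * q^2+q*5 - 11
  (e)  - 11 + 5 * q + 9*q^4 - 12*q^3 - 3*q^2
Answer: d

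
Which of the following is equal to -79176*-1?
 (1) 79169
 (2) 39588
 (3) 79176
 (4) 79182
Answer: 3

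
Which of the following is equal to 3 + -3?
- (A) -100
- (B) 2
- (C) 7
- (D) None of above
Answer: D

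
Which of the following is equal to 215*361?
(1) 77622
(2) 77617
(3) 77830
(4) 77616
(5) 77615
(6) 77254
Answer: 5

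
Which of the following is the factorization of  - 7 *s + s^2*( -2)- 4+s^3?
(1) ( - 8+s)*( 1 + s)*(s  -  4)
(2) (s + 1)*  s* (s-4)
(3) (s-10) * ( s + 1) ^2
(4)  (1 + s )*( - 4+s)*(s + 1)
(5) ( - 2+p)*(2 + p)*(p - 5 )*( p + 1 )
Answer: 4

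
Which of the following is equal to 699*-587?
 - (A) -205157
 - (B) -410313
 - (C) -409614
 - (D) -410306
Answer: B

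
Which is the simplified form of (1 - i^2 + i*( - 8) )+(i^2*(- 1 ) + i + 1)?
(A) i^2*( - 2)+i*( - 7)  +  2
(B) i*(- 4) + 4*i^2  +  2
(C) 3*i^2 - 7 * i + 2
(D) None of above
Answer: A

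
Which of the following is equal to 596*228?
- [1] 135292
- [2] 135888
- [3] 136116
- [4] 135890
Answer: 2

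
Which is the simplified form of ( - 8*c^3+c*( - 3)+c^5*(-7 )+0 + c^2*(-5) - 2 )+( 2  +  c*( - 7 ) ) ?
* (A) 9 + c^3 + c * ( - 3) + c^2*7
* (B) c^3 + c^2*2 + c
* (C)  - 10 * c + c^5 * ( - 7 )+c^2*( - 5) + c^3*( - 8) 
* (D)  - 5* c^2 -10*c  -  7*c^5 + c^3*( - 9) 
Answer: C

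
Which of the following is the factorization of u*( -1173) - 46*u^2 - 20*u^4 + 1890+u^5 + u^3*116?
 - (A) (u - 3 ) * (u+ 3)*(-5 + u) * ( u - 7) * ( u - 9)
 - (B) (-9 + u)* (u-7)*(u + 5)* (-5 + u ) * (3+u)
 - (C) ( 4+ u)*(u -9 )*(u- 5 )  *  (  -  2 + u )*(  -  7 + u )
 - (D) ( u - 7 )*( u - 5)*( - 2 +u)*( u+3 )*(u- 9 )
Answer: D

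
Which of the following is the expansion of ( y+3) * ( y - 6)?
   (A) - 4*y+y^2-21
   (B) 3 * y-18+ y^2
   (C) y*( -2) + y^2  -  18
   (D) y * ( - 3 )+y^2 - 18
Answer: D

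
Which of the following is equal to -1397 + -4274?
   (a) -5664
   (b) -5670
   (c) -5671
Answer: c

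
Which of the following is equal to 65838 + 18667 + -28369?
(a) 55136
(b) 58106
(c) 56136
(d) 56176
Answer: c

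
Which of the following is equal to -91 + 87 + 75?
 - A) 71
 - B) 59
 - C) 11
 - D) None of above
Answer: A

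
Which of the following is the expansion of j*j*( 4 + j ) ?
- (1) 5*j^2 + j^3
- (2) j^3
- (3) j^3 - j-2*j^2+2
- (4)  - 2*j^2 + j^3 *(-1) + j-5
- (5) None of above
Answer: 5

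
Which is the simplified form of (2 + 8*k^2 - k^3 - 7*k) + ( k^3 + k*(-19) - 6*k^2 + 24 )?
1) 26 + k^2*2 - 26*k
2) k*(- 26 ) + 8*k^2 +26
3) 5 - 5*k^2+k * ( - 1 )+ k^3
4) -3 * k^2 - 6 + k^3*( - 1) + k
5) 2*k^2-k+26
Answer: 1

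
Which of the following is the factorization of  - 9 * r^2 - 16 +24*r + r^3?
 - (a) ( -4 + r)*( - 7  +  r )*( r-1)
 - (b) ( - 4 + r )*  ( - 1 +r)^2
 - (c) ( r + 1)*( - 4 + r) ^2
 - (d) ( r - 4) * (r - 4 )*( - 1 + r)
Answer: d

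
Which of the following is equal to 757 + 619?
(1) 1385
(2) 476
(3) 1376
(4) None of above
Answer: 3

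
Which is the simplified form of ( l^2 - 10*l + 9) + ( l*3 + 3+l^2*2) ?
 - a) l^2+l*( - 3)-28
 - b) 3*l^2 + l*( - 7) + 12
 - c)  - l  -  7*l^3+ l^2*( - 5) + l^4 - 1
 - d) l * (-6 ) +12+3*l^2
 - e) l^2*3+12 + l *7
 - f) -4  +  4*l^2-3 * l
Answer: b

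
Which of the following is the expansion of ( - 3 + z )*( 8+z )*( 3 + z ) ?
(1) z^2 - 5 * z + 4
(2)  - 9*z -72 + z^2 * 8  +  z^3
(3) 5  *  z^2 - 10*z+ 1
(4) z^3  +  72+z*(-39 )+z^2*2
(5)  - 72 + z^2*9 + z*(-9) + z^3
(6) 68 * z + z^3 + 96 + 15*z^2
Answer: 2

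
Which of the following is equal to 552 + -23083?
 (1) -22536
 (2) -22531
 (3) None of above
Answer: 2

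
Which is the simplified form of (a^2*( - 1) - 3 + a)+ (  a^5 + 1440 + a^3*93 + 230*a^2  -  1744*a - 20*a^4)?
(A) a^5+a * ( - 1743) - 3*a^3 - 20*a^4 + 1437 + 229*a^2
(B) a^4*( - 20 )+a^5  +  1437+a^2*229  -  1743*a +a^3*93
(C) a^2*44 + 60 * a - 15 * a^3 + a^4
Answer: B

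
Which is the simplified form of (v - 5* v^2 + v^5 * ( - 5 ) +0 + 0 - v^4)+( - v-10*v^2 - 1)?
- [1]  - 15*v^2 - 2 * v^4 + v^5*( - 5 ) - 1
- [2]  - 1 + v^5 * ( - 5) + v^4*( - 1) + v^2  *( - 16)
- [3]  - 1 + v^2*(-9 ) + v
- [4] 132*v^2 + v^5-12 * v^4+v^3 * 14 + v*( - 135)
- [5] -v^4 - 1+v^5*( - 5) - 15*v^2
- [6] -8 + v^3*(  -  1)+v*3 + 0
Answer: 5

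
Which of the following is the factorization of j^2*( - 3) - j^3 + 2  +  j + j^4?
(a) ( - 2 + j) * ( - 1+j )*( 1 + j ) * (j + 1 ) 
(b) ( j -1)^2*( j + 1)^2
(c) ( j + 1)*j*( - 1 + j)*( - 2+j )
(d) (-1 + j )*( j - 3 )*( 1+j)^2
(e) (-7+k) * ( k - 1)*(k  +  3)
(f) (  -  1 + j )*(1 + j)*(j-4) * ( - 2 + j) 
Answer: a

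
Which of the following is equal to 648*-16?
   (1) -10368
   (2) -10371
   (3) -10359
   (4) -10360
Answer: 1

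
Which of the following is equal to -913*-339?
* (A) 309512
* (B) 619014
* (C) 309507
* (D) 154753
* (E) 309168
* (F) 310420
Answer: C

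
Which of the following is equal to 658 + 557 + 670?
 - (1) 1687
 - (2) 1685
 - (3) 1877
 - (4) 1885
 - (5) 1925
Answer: 4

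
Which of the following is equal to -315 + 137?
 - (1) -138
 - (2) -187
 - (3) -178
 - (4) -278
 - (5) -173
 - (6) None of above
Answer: 3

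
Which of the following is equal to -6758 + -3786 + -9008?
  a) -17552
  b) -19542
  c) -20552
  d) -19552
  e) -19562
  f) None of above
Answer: d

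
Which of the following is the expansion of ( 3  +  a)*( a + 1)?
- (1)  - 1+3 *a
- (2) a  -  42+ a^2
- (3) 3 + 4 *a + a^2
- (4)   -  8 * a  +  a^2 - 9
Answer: 3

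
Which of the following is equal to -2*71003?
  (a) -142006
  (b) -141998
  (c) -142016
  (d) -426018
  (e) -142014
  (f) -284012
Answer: a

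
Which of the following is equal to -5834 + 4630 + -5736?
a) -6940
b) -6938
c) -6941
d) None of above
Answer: a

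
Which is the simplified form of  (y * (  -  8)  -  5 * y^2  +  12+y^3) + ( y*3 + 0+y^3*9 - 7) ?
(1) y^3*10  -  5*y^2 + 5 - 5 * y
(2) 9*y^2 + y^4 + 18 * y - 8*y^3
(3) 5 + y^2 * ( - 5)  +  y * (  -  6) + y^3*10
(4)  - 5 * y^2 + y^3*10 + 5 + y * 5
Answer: 1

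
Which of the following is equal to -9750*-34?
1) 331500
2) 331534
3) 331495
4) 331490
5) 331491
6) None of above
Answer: 1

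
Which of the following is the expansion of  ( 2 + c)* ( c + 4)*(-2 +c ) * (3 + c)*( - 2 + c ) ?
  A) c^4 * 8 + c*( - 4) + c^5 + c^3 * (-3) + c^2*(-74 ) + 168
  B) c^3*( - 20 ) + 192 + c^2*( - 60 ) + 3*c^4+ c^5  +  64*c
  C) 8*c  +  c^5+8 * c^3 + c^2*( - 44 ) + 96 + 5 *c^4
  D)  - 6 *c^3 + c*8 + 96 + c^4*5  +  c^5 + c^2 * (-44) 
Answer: D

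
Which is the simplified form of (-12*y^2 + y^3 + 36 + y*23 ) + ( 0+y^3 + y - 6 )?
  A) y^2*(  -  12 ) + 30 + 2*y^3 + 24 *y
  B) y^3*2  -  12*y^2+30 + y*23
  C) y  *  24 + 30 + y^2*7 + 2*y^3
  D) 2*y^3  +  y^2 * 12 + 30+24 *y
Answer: A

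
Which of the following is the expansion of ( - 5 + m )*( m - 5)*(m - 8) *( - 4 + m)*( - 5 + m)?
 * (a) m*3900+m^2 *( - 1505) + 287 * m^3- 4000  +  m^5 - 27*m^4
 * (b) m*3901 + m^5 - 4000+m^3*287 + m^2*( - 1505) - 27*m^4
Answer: a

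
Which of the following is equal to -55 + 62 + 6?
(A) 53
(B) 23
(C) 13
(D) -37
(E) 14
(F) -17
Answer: C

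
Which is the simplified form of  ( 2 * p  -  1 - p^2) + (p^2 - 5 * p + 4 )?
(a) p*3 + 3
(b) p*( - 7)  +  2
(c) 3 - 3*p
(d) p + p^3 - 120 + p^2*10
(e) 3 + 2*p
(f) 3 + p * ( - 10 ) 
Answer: c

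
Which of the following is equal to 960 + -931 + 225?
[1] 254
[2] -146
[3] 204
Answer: 1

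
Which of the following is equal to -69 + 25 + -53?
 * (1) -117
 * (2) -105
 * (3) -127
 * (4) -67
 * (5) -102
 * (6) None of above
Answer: 6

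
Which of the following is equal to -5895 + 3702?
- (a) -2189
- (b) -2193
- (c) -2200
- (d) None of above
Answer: b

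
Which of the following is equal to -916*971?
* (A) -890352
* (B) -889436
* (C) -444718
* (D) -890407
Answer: B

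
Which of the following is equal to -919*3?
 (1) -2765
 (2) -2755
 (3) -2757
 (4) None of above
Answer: 3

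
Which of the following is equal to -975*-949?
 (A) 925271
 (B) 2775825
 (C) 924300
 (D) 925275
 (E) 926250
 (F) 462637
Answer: D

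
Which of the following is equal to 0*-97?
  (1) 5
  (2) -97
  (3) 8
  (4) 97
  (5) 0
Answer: 5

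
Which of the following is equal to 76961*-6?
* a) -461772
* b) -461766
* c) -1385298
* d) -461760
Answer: b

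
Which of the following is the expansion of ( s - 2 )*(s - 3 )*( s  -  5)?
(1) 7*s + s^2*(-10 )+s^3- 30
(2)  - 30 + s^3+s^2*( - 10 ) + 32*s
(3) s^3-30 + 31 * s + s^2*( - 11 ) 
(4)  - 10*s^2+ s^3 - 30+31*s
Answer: 4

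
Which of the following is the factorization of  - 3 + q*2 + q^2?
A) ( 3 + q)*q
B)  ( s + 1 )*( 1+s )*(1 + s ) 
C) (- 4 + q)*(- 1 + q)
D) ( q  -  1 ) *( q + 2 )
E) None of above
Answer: E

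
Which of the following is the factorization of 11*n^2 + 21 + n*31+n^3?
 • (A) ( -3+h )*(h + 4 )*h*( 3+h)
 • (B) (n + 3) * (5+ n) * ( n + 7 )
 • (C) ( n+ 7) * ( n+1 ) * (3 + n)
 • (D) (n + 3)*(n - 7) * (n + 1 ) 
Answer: C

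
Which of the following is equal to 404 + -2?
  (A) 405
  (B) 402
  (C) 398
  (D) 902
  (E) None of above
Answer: B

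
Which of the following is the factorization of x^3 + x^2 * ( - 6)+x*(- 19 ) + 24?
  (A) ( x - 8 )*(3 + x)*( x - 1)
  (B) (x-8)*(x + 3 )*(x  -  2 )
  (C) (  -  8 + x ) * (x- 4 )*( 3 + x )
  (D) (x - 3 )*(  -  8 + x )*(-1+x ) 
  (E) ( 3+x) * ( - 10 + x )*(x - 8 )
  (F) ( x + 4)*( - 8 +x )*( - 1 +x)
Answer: A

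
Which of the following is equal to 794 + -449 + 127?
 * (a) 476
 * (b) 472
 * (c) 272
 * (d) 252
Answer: b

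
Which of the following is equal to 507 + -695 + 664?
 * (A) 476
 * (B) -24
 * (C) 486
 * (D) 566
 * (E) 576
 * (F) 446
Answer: A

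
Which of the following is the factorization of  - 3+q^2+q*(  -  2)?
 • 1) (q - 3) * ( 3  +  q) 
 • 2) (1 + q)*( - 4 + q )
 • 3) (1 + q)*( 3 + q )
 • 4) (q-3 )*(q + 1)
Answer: 4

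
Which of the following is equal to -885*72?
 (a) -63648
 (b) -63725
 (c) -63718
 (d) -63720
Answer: d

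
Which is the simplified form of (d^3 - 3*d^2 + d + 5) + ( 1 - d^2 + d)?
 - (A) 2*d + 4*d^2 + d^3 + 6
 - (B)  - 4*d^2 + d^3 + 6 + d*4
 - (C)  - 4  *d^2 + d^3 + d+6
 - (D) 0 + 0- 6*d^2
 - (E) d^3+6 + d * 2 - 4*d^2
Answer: E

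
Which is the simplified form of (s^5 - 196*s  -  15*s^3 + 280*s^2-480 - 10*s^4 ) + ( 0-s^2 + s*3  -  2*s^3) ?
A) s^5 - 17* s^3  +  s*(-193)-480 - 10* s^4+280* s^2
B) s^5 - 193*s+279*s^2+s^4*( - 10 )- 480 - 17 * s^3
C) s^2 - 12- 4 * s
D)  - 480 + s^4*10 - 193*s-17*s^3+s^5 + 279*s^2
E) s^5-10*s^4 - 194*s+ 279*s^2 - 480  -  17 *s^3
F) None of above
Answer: B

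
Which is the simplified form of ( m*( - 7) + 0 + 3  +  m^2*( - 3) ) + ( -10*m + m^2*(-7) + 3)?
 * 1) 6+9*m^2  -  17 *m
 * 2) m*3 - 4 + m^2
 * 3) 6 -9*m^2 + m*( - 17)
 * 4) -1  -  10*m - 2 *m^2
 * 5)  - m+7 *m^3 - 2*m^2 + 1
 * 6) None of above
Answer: 6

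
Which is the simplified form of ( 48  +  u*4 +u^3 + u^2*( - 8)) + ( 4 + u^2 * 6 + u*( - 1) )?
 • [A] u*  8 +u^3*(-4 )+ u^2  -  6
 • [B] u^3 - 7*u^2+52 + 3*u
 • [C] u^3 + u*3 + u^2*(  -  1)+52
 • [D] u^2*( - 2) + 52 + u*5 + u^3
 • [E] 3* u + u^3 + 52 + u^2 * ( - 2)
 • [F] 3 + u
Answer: E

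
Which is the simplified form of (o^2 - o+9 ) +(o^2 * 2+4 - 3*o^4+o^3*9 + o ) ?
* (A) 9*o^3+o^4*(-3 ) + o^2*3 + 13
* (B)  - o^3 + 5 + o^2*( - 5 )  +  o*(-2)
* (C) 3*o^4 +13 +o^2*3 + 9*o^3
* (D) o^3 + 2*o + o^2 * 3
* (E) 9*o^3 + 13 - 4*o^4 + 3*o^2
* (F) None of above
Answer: A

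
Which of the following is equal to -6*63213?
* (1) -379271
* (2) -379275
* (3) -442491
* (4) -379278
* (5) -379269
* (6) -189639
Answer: 4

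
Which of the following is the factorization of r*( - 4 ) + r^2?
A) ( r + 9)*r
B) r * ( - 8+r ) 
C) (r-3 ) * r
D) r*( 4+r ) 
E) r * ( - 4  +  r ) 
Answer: E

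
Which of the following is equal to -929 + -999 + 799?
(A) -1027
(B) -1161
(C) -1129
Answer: C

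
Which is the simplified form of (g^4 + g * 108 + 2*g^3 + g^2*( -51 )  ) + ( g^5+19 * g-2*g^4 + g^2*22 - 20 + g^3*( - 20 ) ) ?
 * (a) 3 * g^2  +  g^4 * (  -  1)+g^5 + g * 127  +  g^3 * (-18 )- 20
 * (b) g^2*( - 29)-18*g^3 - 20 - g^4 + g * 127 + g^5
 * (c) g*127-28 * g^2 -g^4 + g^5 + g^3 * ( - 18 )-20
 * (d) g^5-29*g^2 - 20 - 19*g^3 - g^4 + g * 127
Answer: b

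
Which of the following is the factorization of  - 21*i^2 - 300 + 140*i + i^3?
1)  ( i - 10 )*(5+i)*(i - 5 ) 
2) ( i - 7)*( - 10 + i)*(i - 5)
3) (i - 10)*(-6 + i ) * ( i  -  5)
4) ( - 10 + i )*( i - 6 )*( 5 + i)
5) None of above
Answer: 3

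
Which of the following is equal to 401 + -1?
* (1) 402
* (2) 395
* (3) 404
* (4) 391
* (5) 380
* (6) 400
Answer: 6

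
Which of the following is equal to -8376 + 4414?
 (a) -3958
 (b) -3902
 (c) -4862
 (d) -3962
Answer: d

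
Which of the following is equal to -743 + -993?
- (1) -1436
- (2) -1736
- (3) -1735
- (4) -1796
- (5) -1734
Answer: 2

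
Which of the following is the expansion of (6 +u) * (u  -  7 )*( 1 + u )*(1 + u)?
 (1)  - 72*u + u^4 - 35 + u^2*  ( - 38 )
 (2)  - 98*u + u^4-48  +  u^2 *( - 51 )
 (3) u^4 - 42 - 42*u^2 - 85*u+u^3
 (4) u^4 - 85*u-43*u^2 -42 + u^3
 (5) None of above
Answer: 4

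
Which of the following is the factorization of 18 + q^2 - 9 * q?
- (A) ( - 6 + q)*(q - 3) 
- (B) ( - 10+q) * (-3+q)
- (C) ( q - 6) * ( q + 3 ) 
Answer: A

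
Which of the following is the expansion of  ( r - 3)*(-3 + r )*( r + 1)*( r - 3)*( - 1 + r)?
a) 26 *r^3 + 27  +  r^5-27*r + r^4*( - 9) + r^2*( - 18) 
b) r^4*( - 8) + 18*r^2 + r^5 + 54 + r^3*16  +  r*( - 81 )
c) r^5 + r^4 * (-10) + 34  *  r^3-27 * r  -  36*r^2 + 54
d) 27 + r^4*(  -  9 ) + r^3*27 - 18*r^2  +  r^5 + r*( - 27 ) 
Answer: a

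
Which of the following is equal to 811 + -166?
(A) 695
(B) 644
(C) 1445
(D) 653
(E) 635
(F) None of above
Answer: F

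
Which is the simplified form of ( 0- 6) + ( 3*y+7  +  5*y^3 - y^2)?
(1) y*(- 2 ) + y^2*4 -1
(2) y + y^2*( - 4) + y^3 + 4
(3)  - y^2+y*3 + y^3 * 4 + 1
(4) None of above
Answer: 4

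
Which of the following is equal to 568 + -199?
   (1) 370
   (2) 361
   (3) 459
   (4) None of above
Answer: 4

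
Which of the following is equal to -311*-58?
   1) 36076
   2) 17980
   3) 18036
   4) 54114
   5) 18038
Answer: 5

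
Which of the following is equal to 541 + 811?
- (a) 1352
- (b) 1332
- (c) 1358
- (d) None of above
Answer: a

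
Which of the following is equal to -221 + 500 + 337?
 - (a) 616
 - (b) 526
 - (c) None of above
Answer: a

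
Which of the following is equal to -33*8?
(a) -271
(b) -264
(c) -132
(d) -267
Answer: b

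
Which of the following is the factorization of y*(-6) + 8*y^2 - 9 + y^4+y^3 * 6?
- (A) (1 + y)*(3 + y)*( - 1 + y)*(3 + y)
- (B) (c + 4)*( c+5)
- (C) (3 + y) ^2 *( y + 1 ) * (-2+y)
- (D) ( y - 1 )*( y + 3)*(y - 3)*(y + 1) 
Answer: A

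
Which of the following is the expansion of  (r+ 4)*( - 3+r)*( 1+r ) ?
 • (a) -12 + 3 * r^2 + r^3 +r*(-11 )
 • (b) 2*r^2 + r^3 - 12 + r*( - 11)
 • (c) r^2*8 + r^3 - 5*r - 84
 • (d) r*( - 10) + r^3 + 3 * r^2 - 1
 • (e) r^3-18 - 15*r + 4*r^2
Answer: b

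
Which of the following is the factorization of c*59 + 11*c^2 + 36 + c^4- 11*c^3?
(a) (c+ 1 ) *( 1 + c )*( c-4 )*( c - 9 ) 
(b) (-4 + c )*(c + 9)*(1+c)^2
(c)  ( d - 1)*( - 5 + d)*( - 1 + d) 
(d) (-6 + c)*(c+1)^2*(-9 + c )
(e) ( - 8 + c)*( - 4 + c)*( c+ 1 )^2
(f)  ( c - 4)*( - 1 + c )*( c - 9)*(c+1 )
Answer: a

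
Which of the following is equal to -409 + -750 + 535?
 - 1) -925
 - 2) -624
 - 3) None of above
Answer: 2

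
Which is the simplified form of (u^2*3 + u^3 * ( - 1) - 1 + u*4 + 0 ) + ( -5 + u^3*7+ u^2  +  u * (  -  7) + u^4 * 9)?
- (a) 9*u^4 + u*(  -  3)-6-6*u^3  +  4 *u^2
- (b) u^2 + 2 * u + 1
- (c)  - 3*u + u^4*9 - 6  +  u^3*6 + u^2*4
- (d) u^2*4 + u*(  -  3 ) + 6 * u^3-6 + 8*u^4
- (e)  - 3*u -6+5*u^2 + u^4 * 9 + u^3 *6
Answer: c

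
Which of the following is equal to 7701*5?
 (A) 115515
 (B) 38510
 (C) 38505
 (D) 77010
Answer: C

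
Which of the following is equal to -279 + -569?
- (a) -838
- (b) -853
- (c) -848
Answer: c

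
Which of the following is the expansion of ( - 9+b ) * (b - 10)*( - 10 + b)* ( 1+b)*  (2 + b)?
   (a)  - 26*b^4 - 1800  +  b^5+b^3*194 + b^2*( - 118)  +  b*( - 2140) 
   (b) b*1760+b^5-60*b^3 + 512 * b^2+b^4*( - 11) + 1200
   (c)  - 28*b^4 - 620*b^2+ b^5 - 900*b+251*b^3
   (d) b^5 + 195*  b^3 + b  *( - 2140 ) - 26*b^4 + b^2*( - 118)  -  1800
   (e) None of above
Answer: d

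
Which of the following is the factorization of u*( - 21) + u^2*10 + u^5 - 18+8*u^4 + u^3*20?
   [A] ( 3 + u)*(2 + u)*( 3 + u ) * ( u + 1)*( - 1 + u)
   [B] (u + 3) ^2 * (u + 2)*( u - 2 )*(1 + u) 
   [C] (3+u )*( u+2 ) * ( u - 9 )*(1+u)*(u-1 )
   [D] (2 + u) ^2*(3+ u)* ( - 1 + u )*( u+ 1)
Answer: A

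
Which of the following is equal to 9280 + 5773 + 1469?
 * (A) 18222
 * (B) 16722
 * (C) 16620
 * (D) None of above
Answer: D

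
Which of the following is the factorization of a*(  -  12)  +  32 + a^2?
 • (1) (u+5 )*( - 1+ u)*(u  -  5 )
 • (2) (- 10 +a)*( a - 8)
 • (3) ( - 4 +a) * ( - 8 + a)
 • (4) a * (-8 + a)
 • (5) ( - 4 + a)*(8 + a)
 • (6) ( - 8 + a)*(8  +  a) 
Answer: 3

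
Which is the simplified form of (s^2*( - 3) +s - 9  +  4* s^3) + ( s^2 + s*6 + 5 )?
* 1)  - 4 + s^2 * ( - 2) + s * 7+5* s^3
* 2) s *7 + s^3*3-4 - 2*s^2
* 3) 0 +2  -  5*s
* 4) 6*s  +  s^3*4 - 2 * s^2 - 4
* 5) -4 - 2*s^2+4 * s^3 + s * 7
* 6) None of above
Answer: 5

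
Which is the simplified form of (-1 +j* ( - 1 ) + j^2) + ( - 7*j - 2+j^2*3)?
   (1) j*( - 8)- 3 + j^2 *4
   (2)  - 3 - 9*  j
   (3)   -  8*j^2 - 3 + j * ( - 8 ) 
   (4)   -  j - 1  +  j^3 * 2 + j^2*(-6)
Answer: 1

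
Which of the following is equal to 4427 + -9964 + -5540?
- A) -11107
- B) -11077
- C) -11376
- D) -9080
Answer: B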